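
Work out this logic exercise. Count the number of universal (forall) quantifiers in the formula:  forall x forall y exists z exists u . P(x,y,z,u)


Quantifier prefix: forall x forall y exists z exists u
Mark each quantifier type:
  U U E E
Universal count = 2, Existential count = 2
Asked for universal (forall) quantifiers: 2

2


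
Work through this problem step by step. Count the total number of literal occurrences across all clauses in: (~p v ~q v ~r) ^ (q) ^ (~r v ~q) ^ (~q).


Counting literals in each clause:
Clause 1: 3 literal(s)
Clause 2: 1 literal(s)
Clause 3: 2 literal(s)
Clause 4: 1 literal(s)
Total = 7

7


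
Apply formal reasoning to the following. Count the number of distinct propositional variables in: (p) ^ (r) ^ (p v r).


Identify each variable that appears in the formula.
Variables found: p, r
Count = 2

2


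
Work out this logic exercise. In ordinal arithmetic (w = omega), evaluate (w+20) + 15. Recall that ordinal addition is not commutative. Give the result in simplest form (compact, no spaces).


Compute (w+20) + 15.
Ordinal + is associative but NOT commutative; for finite n>0, n + w = w but w + n stays w+n.
By associativity: (w+20) + 15 = w + (20+15) = w+35.
Result = w+35

w+35


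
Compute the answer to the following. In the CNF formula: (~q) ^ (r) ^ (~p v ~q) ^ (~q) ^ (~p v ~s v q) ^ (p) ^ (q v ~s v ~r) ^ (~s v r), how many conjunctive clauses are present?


A CNF formula is a conjunction of clauses.
Clauses are separated by ^.
Counting the conjuncts: 8 clauses.

8


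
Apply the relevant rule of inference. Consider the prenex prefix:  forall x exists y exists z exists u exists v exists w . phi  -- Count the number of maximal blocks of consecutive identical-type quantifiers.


Quantifier-type sequence: A E E E E E  (A=forall, E=exists)
Group into maximal same-type runs:
  Ax1 | Ex5
Number of blocks = 2

2


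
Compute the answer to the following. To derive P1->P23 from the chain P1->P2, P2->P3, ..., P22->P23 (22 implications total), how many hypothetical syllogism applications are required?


With 22 implications in a chain connecting 23 propositions:
P1->P2, P2->P3, ..., P22->P23
Steps needed = (number of implications) - 1 = 22 - 1 = 21

21


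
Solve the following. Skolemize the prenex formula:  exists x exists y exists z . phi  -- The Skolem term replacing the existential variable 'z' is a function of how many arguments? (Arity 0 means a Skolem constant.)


Quantifier prefix: exists x exists y exists z
'z' is existentially quantified at position 3.
No universal quantifiers precede it.
Skolem function arity = 0 (a Skolem constant)

0


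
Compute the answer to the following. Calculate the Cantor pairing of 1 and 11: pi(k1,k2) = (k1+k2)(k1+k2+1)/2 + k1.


k1 + k2 = 12
(k1+k2)(k1+k2+1)/2 = 12 * 13 / 2 = 78
pi = 78 + 1 = 79

79


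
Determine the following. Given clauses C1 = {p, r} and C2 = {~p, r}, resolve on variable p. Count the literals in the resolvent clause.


Remove p from C1 and ~p from C2.
C1 remainder: {r}
C2 remainder: {r}
Union (resolvent): {r}
Resolvent has 1 literal(s).

1


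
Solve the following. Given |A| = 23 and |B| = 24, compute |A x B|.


The Cartesian product A x B contains all ordered pairs (a, b).
|A x B| = |A| * |B| = 23 * 24 = 552

552


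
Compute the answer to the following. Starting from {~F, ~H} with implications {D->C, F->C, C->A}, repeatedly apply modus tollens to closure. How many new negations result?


Initial negated facts: {~F, ~H}
Apply modus tollens to closure:
  (no implication fires)
Final negated: {~F, ~H}
New negations: {(none)}
Count = 0

0


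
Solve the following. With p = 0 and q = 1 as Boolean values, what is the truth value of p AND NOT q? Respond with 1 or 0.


p = 0, q = 1
Operation: p AND NOT q
Evaluate: 0 AND NOT 1 = 0

0


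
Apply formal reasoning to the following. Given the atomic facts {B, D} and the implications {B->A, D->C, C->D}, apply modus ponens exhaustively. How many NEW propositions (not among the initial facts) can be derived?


Initial facts: {B, D}
Apply modus ponens to closure:
  B and B->A  =>  A
  D and D->C  =>  C
Final known: {A, B, C, D}
New propositions: {A, C}
Count = 2

2


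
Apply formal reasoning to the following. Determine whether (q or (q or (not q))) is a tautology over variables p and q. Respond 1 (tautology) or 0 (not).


Check all 4 assignments:
p=0, q=0: 1
p=0, q=1: 1
p=1, q=0: 1
p=1, q=1: 1
Satisfying count = 4/4.
Tautology iff count = 4: yes.

1


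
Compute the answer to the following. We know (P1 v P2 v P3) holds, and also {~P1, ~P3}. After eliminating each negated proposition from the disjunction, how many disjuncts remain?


Original disjuncts (3): P1, P2, P3
Negated (eliminate): ~P1, ~P3
Remaining disjuncts: P2
Count = 3 - 2 = 1

1


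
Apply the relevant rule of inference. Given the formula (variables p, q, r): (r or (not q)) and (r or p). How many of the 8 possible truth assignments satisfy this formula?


Evaluate all 8 assignments for p, q, r:
p=0, q=0, r=0: 0
p=0, q=0, r=1: 1
p=0, q=1, r=0: 0
p=0, q=1, r=1: 1
p=1, q=0, r=0: 1
p=1, q=0, r=1: 1
p=1, q=1, r=0: 0
p=1, q=1, r=1: 1
Satisfying count = 5

5


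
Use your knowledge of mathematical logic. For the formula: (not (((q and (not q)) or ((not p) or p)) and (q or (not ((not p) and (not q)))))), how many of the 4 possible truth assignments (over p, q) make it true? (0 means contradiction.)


Check all 4 assignments:
p=0, q=0: 1
p=0, q=1: 0
p=1, q=0: 0
p=1, q=1: 0
Count of True = 1

1


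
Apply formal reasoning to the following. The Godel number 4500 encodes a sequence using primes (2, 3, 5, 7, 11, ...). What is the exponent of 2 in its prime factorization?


Factorize 4500 by dividing by 2 repeatedly.
Division steps: 2 divides 4500 exactly 2 time(s).
Exponent of 2 = 2

2


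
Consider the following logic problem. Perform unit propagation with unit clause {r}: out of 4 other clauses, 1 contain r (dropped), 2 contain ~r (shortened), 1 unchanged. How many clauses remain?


Satisfied (removed): 1
Shortened (remain): 2
Unchanged (remain): 1
Remaining = 2 + 1 = 3

3


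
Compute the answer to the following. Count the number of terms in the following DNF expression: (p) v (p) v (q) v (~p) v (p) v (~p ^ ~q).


A DNF formula is a disjunction of terms (conjunctions).
Terms are separated by v.
Counting the disjuncts: 6 terms.

6


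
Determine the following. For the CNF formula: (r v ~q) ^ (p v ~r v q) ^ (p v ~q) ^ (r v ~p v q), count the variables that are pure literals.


Check each variable for pure literal status:
p: mixed (not pure)
q: mixed (not pure)
r: mixed (not pure)
Pure literal count = 0

0


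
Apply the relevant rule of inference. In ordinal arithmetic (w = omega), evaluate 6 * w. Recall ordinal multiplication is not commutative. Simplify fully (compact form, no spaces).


Compute 6 * w.
Ordinal * is associative and left-distributive over +, but NOT commutative; for finite n>1, n*w = w but w*n stays w*n.
For finite n>0, n * w = sup{n*k : k<w} = w. So 6 * w = w.
Result = w

w


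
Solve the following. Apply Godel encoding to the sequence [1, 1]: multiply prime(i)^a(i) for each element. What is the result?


Encode each element as an exponent of the corresponding prime:
  2^1 = 2
  3^1 = 3
Product = 2 * 3 = 6

6


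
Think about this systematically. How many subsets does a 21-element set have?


The power set of a set with n elements has 2^n elements.
|P(S)| = 2^21 = 2097152

2097152


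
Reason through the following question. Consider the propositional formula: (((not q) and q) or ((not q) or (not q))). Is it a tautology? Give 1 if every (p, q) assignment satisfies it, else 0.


Check all 4 assignments:
p=0, q=0: 1
p=0, q=1: 0
p=1, q=0: 1
p=1, q=1: 0
Satisfying count = 2/4.
Tautology iff count = 4: no.

0


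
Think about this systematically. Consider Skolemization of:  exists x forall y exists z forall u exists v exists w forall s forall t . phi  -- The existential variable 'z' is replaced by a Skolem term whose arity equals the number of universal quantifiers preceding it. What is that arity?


Quantifier prefix: exists x forall y exists z forall u exists v exists w forall s forall t
'z' is existentially quantified at position 3.
Universal variables preceding it: y
Skolem function arity = 1

1


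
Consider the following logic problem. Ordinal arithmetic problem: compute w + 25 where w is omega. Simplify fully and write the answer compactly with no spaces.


Compute w + 25.
Ordinal + is associative but NOT commutative; for finite n>0, n + w = w but w + n stays w+n.
w + 25 is already in normal form (a successor ordinal beyond w).
Result = w+25

w+25


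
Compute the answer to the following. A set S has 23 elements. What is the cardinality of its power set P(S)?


The power set of a set with n elements has 2^n elements.
|P(S)| = 2^23 = 8388608

8388608


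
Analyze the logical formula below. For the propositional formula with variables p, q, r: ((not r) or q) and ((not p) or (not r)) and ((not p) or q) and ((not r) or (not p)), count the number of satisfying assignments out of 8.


Evaluate all 8 assignments for p, q, r:
p=0, q=0, r=0: 1
p=0, q=0, r=1: 0
p=0, q=1, r=0: 1
p=0, q=1, r=1: 1
p=1, q=0, r=0: 0
p=1, q=0, r=1: 0
p=1, q=1, r=0: 1
p=1, q=1, r=1: 0
Satisfying count = 4

4


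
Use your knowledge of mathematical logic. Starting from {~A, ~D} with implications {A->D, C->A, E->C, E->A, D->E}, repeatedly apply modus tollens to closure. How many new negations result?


Initial negated facts: {~A, ~D}
Apply modus tollens to closure:
  ~A and C->A  =>  ~C
  ~C and E->C  =>  ~E
Final negated: {~A, ~C, ~D, ~E}
New negations: {~C, ~E}
Count = 2

2


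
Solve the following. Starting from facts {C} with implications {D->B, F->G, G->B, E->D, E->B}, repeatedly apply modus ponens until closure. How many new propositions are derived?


Initial facts: {C}
Apply modus ponens to closure:
  (no implication fires)
Final known: {C}
New propositions: {(none)}
Count = 0

0


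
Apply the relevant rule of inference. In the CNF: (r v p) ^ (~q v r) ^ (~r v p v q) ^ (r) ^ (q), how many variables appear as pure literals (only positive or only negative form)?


Check each variable for pure literal status:
p: pure positive
q: mixed (not pure)
r: mixed (not pure)
Pure literal count = 1

1


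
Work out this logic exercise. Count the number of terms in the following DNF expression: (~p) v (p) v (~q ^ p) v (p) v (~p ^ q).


A DNF formula is a disjunction of terms (conjunctions).
Terms are separated by v.
Counting the disjuncts: 5 terms.

5


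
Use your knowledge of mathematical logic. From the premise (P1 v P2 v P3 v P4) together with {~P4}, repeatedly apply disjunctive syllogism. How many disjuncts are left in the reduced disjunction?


Original disjuncts (4): P1, P2, P3, P4
Negated (eliminate): ~P4
Remaining disjuncts: P1, P2, P3
Count = 4 - 1 = 3

3


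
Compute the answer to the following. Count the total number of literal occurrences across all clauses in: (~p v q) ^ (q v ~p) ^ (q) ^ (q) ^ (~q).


Counting literals in each clause:
Clause 1: 2 literal(s)
Clause 2: 2 literal(s)
Clause 3: 1 literal(s)
Clause 4: 1 literal(s)
Clause 5: 1 literal(s)
Total = 7

7


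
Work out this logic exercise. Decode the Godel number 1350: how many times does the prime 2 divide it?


Factorize 1350 by dividing by 2 repeatedly.
Division steps: 2 divides 1350 exactly 1 time(s).
Exponent of 2 = 1

1


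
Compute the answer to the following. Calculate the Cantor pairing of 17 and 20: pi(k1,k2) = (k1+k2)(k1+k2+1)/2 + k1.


k1 + k2 = 37
(k1+k2)(k1+k2+1)/2 = 37 * 38 / 2 = 703
pi = 703 + 17 = 720

720


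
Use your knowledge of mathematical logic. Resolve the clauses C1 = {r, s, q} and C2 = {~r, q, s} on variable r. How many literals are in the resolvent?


Remove r from C1 and ~r from C2.
C1 remainder: {s, q}
C2 remainder: {q, s}
Union (resolvent): {q, s}
Resolvent has 2 literal(s).

2


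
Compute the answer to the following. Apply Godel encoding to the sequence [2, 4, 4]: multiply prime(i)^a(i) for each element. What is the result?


Encode each element as an exponent of the corresponding prime:
  2^2 = 4
  3^4 = 81
  5^4 = 625
Product = 4 * 81 * 625 = 202500

202500


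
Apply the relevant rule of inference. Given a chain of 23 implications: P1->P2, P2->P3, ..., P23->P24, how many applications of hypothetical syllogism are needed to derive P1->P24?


With 23 implications in a chain connecting 24 propositions:
P1->P2, P2->P3, ..., P23->P24
Steps needed = (number of implications) - 1 = 23 - 1 = 22

22


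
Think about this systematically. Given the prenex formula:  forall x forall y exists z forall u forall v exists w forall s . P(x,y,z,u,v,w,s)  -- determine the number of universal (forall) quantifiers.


Quantifier prefix: forall x forall y exists z forall u forall v exists w forall s
Mark each quantifier type:
  U U E U U E U
Universal count = 5, Existential count = 2
Asked for universal (forall) quantifiers: 5

5


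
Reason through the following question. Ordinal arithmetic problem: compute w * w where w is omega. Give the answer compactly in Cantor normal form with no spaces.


Compute w * w.
Ordinal * is associative and left-distributive over +, but NOT commutative; for finite n>1, n*w = w but w*n stays w*n.
w * w = w^2 by definition.
Result = w^2

w^2


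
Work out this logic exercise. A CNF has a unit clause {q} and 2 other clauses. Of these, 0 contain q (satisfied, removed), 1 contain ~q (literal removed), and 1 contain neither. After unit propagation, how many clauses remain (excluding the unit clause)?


Satisfied (removed): 0
Shortened (remain): 1
Unchanged (remain): 1
Remaining = 1 + 1 = 2

2


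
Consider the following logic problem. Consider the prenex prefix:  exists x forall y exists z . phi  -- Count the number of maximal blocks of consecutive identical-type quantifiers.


Quantifier-type sequence: E A E  (A=forall, E=exists)
Group into maximal same-type runs:
  Ex1 | Ax1 | Ex1
Number of blocks = 3

3


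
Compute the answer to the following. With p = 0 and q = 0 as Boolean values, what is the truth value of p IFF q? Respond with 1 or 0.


p = 0, q = 0
Operation: p IFF q
Evaluate: 0 IFF 0 = 1

1


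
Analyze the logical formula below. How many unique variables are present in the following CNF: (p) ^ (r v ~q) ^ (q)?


Identify each variable that appears in the formula.
Variables found: p, q, r
Count = 3

3


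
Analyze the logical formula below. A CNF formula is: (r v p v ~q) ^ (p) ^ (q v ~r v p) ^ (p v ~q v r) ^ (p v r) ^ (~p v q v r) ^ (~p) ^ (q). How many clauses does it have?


A CNF formula is a conjunction of clauses.
Clauses are separated by ^.
Counting the conjuncts: 8 clauses.

8


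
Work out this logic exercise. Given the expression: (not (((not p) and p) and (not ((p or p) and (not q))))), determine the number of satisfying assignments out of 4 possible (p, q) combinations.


Check all 4 assignments:
p=0, q=0: 1
p=0, q=1: 1
p=1, q=0: 1
p=1, q=1: 1
Count of True = 4

4


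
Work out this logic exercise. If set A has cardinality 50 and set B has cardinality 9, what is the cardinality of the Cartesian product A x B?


The Cartesian product A x B contains all ordered pairs (a, b).
|A x B| = |A| * |B| = 50 * 9 = 450

450


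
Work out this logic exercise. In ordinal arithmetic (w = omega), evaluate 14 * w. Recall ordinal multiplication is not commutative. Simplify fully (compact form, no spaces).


Compute 14 * w.
Ordinal * is associative and left-distributive over +, but NOT commutative; for finite n>1, n*w = w but w*n stays w*n.
For finite n>0, n * w = sup{n*k : k<w} = w. So 14 * w = w.
Result = w

w


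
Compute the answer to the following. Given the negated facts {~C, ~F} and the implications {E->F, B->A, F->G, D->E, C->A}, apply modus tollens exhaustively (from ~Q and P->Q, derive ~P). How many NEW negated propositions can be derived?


Initial negated facts: {~C, ~F}
Apply modus tollens to closure:
  ~F and E->F  =>  ~E
  ~E and D->E  =>  ~D
Final negated: {~C, ~D, ~E, ~F}
New negations: {~D, ~E}
Count = 2

2


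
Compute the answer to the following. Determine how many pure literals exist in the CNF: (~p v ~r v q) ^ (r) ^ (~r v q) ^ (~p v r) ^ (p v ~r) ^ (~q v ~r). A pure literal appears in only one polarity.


Check each variable for pure literal status:
p: mixed (not pure)
q: mixed (not pure)
r: mixed (not pure)
Pure literal count = 0

0


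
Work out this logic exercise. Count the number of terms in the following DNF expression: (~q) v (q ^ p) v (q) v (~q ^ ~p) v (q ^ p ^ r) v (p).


A DNF formula is a disjunction of terms (conjunctions).
Terms are separated by v.
Counting the disjuncts: 6 terms.

6


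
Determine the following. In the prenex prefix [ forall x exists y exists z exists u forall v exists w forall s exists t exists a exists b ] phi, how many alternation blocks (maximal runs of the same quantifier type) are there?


Quantifier-type sequence: A E E E A E A E E E  (A=forall, E=exists)
Group into maximal same-type runs:
  Ax1 | Ex3 | Ax1 | Ex1 | Ax1 | Ex3
Number of blocks = 6

6


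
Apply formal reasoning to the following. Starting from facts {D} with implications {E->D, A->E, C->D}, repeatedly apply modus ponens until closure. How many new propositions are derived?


Initial facts: {D}
Apply modus ponens to closure:
  (no implication fires)
Final known: {D}
New propositions: {(none)}
Count = 0

0


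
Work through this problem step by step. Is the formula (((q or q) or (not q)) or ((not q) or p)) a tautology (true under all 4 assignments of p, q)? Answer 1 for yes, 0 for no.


Check all 4 assignments:
p=0, q=0: 1
p=0, q=1: 1
p=1, q=0: 1
p=1, q=1: 1
Satisfying count = 4/4.
Tautology iff count = 4: yes.

1


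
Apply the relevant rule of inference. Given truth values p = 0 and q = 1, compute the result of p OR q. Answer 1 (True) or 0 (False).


p = 0, q = 1
Operation: p OR q
Evaluate: 0 OR 1 = 1

1


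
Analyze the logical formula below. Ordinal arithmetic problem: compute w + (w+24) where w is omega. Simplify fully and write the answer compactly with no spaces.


Compute w + (w+24).
Ordinal + is associative but NOT commutative; for finite n>0, n + w = w but w + n stays w+n.
w + (w+24) = (w+w) + 24 = w*2+24.
Result = w*2+24

w*2+24


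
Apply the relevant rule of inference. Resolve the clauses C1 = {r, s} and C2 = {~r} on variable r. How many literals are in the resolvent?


Remove r from C1 and ~r from C2.
C1 remainder: {s}
C2 remainder: {}
Union (resolvent): {s}
Resolvent has 1 literal(s).

1


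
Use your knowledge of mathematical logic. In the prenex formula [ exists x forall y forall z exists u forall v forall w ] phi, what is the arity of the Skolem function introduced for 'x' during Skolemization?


Quantifier prefix: exists x forall y forall z exists u forall v forall w
'x' is existentially quantified at position 1.
No universal quantifiers precede it.
Skolem function arity = 0 (a Skolem constant)

0


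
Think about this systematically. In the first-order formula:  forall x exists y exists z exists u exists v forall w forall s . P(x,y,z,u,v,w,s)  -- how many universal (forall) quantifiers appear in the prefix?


Quantifier prefix: forall x exists y exists z exists u exists v forall w forall s
Mark each quantifier type:
  U E E E E U U
Universal count = 3, Existential count = 4
Asked for universal (forall) quantifiers: 3

3


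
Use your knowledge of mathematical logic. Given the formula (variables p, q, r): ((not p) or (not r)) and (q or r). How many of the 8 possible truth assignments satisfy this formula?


Evaluate all 8 assignments for p, q, r:
p=0, q=0, r=0: 0
p=0, q=0, r=1: 1
p=0, q=1, r=0: 1
p=0, q=1, r=1: 1
p=1, q=0, r=0: 0
p=1, q=0, r=1: 0
p=1, q=1, r=0: 1
p=1, q=1, r=1: 0
Satisfying count = 4

4


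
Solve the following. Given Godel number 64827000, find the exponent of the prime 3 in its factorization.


Factorize 64827000 by dividing by 3 repeatedly.
Division steps: 3 divides 64827000 exactly 3 time(s).
Exponent of 3 = 3

3


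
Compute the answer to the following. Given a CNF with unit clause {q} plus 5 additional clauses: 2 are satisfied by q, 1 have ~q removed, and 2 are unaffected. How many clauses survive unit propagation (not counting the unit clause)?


Satisfied (removed): 2
Shortened (remain): 1
Unchanged (remain): 2
Remaining = 1 + 2 = 3

3


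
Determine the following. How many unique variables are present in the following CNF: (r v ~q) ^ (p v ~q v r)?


Identify each variable that appears in the formula.
Variables found: p, q, r
Count = 3

3


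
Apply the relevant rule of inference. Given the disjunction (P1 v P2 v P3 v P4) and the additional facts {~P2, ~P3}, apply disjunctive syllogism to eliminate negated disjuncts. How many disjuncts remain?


Original disjuncts (4): P1, P2, P3, P4
Negated (eliminate): ~P2, ~P3
Remaining disjuncts: P1, P4
Count = 4 - 2 = 2

2


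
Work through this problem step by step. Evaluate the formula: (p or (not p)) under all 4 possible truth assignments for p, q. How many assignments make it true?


Check all 4 assignments:
p=0, q=0: 1
p=0, q=1: 1
p=1, q=0: 1
p=1, q=1: 1
Count of True = 4

4


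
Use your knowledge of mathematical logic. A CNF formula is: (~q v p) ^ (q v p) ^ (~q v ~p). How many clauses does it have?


A CNF formula is a conjunction of clauses.
Clauses are separated by ^.
Counting the conjuncts: 3 clauses.

3


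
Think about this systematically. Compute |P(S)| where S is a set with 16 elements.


The power set of a set with n elements has 2^n elements.
|P(S)| = 2^16 = 65536

65536


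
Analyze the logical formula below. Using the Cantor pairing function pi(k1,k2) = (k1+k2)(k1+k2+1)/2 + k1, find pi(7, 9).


k1 + k2 = 16
(k1+k2)(k1+k2+1)/2 = 16 * 17 / 2 = 136
pi = 136 + 7 = 143

143


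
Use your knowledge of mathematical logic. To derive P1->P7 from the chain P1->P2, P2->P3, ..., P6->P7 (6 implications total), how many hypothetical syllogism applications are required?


With 6 implications in a chain connecting 7 propositions:
P1->P2, P2->P3, ..., P6->P7
Steps needed = (number of implications) - 1 = 6 - 1 = 5

5


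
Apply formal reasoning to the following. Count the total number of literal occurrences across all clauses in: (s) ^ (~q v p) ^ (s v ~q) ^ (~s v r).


Counting literals in each clause:
Clause 1: 1 literal(s)
Clause 2: 2 literal(s)
Clause 3: 2 literal(s)
Clause 4: 2 literal(s)
Total = 7

7


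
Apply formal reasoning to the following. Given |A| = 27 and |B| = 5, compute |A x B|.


The Cartesian product A x B contains all ordered pairs (a, b).
|A x B| = |A| * |B| = 27 * 5 = 135

135


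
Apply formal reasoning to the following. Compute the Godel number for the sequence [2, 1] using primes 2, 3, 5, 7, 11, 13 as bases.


Encode each element as an exponent of the corresponding prime:
  2^2 = 4
  3^1 = 3
Product = 4 * 3 = 12

12


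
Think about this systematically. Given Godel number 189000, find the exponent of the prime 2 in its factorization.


Factorize 189000 by dividing by 2 repeatedly.
Division steps: 2 divides 189000 exactly 3 time(s).
Exponent of 2 = 3

3


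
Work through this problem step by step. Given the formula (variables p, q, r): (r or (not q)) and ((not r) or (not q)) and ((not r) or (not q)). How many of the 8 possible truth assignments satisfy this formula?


Evaluate all 8 assignments for p, q, r:
p=0, q=0, r=0: 1
p=0, q=0, r=1: 1
p=0, q=1, r=0: 0
p=0, q=1, r=1: 0
p=1, q=0, r=0: 1
p=1, q=0, r=1: 1
p=1, q=1, r=0: 0
p=1, q=1, r=1: 0
Satisfying count = 4

4


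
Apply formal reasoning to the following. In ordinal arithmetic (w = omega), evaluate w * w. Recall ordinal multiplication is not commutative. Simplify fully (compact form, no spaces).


Compute w * w.
Ordinal * is associative and left-distributive over +, but NOT commutative; for finite n>1, n*w = w but w*n stays w*n.
w * w = w^2 by definition.
Result = w^2

w^2


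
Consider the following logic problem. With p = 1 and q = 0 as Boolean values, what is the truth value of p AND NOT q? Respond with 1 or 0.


p = 1, q = 0
Operation: p AND NOT q
Evaluate: 1 AND NOT 0 = 1

1


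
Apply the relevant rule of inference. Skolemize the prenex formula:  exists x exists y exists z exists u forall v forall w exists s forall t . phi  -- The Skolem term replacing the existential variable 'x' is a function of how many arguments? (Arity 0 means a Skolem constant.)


Quantifier prefix: exists x exists y exists z exists u forall v forall w exists s forall t
'x' is existentially quantified at position 1.
No universal quantifiers precede it.
Skolem function arity = 0 (a Skolem constant)

0


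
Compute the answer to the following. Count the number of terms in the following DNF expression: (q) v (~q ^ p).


A DNF formula is a disjunction of terms (conjunctions).
Terms are separated by v.
Counting the disjuncts: 2 terms.

2


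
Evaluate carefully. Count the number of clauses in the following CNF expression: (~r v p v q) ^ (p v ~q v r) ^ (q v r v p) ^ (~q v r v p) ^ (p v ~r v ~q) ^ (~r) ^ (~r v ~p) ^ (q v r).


A CNF formula is a conjunction of clauses.
Clauses are separated by ^.
Counting the conjuncts: 8 clauses.

8


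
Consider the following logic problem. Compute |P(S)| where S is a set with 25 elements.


The power set of a set with n elements has 2^n elements.
|P(S)| = 2^25 = 33554432

33554432


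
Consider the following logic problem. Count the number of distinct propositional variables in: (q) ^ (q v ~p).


Identify each variable that appears in the formula.
Variables found: p, q
Count = 2

2


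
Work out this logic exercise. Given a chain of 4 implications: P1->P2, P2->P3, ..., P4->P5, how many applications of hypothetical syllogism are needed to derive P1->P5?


With 4 implications in a chain connecting 5 propositions:
P1->P2, P2->P3, ..., P4->P5
Steps needed = (number of implications) - 1 = 4 - 1 = 3

3


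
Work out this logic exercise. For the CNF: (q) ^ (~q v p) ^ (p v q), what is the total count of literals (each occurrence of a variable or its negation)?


Counting literals in each clause:
Clause 1: 1 literal(s)
Clause 2: 2 literal(s)
Clause 3: 2 literal(s)
Total = 5

5


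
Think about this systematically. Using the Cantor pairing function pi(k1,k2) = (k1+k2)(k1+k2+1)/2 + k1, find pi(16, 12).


k1 + k2 = 28
(k1+k2)(k1+k2+1)/2 = 28 * 29 / 2 = 406
pi = 406 + 16 = 422

422


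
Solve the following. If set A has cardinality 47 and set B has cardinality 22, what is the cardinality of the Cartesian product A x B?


The Cartesian product A x B contains all ordered pairs (a, b).
|A x B| = |A| * |B| = 47 * 22 = 1034

1034


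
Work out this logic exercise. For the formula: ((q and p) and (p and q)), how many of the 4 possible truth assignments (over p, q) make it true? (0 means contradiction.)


Check all 4 assignments:
p=0, q=0: 0
p=0, q=1: 0
p=1, q=0: 0
p=1, q=1: 1
Count of True = 1

1


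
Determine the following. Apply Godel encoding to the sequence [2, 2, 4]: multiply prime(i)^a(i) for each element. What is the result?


Encode each element as an exponent of the corresponding prime:
  2^2 = 4
  3^2 = 9
  5^4 = 625
Product = 4 * 9 * 625 = 22500

22500


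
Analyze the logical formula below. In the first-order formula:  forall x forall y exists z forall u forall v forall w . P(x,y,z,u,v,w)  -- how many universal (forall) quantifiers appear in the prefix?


Quantifier prefix: forall x forall y exists z forall u forall v forall w
Mark each quantifier type:
  U U E U U U
Universal count = 5, Existential count = 1
Asked for universal (forall) quantifiers: 5

5


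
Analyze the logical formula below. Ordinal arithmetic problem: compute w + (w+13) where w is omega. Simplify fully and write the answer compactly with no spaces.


Compute w + (w+13).
Ordinal + is associative but NOT commutative; for finite n>0, n + w = w but w + n stays w+n.
w + (w+13) = (w+w) + 13 = w*2+13.
Result = w*2+13

w*2+13


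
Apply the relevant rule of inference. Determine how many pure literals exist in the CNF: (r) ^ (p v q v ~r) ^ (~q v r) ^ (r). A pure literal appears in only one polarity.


Check each variable for pure literal status:
p: pure positive
q: mixed (not pure)
r: mixed (not pure)
Pure literal count = 1

1


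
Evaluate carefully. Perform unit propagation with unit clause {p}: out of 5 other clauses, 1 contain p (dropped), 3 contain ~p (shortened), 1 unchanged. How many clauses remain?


Satisfied (removed): 1
Shortened (remain): 3
Unchanged (remain): 1
Remaining = 3 + 1 = 4

4


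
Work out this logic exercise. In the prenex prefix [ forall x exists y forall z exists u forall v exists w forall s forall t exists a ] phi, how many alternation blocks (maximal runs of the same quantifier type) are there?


Quantifier-type sequence: A E A E A E A A E  (A=forall, E=exists)
Group into maximal same-type runs:
  Ax1 | Ex1 | Ax1 | Ex1 | Ax1 | Ex1 | Ax2 | Ex1
Number of blocks = 8

8


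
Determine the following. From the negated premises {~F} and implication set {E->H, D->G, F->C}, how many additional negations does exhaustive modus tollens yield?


Initial negated facts: {~F}
Apply modus tollens to closure:
  (no implication fires)
Final negated: {~F}
New negations: {(none)}
Count = 0

0


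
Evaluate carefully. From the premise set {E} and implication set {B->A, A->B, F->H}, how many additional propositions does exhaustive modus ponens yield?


Initial facts: {E}
Apply modus ponens to closure:
  (no implication fires)
Final known: {E}
New propositions: {(none)}
Count = 0

0


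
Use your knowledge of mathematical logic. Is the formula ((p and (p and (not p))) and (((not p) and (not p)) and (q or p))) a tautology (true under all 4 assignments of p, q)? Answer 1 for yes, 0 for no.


Check all 4 assignments:
p=0, q=0: 0
p=0, q=1: 0
p=1, q=0: 0
p=1, q=1: 0
Satisfying count = 0/4.
Tautology iff count = 4: no.

0


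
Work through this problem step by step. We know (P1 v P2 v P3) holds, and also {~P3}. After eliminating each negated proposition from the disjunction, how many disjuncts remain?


Original disjuncts (3): P1, P2, P3
Negated (eliminate): ~P3
Remaining disjuncts: P1, P2
Count = 3 - 1 = 2

2


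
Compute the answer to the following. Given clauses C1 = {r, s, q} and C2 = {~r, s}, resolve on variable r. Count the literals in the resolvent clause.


Remove r from C1 and ~r from C2.
C1 remainder: {s, q}
C2 remainder: {s}
Union (resolvent): {q, s}
Resolvent has 2 literal(s).

2


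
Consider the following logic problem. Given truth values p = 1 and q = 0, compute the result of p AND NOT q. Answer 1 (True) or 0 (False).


p = 1, q = 0
Operation: p AND NOT q
Evaluate: 1 AND NOT 0 = 1

1


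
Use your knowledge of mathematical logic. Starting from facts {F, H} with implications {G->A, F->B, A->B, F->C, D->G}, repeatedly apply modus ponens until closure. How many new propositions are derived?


Initial facts: {F, H}
Apply modus ponens to closure:
  F and F->B  =>  B
  F and F->C  =>  C
Final known: {B, C, F, H}
New propositions: {B, C}
Count = 2

2


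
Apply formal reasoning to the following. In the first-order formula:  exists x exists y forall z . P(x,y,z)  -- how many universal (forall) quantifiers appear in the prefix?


Quantifier prefix: exists x exists y forall z
Mark each quantifier type:
  E E U
Universal count = 1, Existential count = 2
Asked for universal (forall) quantifiers: 1

1


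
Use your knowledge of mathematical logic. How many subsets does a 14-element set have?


The power set of a set with n elements has 2^n elements.
|P(S)| = 2^14 = 16384

16384


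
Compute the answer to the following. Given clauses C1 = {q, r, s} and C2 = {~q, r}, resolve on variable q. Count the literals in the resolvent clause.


Remove q from C1 and ~q from C2.
C1 remainder: {r, s}
C2 remainder: {r}
Union (resolvent): {r, s}
Resolvent has 2 literal(s).

2


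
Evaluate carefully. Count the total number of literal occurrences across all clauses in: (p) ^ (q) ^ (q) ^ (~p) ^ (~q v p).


Counting literals in each clause:
Clause 1: 1 literal(s)
Clause 2: 1 literal(s)
Clause 3: 1 literal(s)
Clause 4: 1 literal(s)
Clause 5: 2 literal(s)
Total = 6

6


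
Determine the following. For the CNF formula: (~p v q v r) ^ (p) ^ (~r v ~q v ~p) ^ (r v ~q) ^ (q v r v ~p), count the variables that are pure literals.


Check each variable for pure literal status:
p: mixed (not pure)
q: mixed (not pure)
r: mixed (not pure)
Pure literal count = 0

0


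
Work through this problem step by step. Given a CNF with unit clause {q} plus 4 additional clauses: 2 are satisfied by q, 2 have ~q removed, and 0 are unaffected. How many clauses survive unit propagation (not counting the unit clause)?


Satisfied (removed): 2
Shortened (remain): 2
Unchanged (remain): 0
Remaining = 2 + 0 = 2

2


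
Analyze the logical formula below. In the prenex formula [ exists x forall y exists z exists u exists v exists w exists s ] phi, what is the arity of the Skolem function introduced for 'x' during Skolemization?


Quantifier prefix: exists x forall y exists z exists u exists v exists w exists s
'x' is existentially quantified at position 1.
No universal quantifiers precede it.
Skolem function arity = 0 (a Skolem constant)

0


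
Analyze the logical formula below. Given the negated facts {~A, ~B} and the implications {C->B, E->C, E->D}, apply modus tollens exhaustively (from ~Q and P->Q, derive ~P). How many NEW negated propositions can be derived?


Initial negated facts: {~A, ~B}
Apply modus tollens to closure:
  ~B and C->B  =>  ~C
  ~C and E->C  =>  ~E
Final negated: {~A, ~B, ~C, ~E}
New negations: {~C, ~E}
Count = 2

2


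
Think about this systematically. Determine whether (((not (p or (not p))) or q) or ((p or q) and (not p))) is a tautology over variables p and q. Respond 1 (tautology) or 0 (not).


Check all 4 assignments:
p=0, q=0: 0
p=0, q=1: 1
p=1, q=0: 0
p=1, q=1: 1
Satisfying count = 2/4.
Tautology iff count = 4: no.

0


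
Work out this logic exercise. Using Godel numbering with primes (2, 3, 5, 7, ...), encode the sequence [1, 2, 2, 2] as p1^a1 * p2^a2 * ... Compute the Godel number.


Encode each element as an exponent of the corresponding prime:
  2^1 = 2
  3^2 = 9
  5^2 = 25
  7^2 = 49
Product = 2 * 9 * 25 * 49 = 22050

22050


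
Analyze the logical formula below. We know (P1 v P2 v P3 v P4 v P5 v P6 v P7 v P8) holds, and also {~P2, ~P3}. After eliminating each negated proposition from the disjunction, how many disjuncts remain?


Original disjuncts (8): P1, P2, P3, P4, P5, P6, P7, P8
Negated (eliminate): ~P2, ~P3
Remaining disjuncts: P1, P4, P5, P6, P7, P8
Count = 8 - 2 = 6

6


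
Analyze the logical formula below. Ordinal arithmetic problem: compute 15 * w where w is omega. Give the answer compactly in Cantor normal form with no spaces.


Compute 15 * w.
Ordinal * is associative and left-distributive over +, but NOT commutative; for finite n>1, n*w = w but w*n stays w*n.
For finite n>0, n * w = sup{n*k : k<w} = w. So 15 * w = w.
Result = w

w


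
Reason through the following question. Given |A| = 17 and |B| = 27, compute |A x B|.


The Cartesian product A x B contains all ordered pairs (a, b).
|A x B| = |A| * |B| = 17 * 27 = 459

459


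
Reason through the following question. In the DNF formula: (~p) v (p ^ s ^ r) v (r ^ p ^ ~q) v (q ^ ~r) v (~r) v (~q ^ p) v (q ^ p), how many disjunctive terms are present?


A DNF formula is a disjunction of terms (conjunctions).
Terms are separated by v.
Counting the disjuncts: 7 terms.

7


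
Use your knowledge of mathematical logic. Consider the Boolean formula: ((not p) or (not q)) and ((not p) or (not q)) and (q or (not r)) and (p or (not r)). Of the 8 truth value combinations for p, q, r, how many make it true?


Evaluate all 8 assignments for p, q, r:
p=0, q=0, r=0: 1
p=0, q=0, r=1: 0
p=0, q=1, r=0: 1
p=0, q=1, r=1: 0
p=1, q=0, r=0: 1
p=1, q=0, r=1: 0
p=1, q=1, r=0: 0
p=1, q=1, r=1: 0
Satisfying count = 3

3


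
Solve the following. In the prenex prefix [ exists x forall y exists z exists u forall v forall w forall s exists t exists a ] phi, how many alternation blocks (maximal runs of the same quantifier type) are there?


Quantifier-type sequence: E A E E A A A E E  (A=forall, E=exists)
Group into maximal same-type runs:
  Ex1 | Ax1 | Ex2 | Ax3 | Ex2
Number of blocks = 5

5


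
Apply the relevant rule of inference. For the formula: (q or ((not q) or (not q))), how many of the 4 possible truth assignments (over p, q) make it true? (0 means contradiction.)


Check all 4 assignments:
p=0, q=0: 1
p=0, q=1: 1
p=1, q=0: 1
p=1, q=1: 1
Count of True = 4

4


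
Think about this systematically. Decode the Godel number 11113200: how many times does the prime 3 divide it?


Factorize 11113200 by dividing by 3 repeatedly.
Division steps: 3 divides 11113200 exactly 4 time(s).
Exponent of 3 = 4

4


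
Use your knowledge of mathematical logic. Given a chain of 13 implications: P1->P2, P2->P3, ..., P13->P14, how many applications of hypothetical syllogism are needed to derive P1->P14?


With 13 implications in a chain connecting 14 propositions:
P1->P2, P2->P3, ..., P13->P14
Steps needed = (number of implications) - 1 = 13 - 1 = 12

12


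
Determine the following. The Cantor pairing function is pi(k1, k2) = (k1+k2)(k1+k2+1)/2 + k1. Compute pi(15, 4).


k1 + k2 = 19
(k1+k2)(k1+k2+1)/2 = 19 * 20 / 2 = 190
pi = 190 + 15 = 205

205


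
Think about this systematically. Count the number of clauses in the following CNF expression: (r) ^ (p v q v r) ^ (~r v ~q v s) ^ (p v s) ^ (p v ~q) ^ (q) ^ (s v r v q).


A CNF formula is a conjunction of clauses.
Clauses are separated by ^.
Counting the conjuncts: 7 clauses.

7


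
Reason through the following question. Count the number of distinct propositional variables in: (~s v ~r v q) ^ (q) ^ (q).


Identify each variable that appears in the formula.
Variables found: q, r, s
Count = 3

3


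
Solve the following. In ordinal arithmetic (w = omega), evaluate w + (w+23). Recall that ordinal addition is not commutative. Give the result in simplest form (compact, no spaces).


Compute w + (w+23).
Ordinal + is associative but NOT commutative; for finite n>0, n + w = w but w + n stays w+n.
w + (w+23) = (w+w) + 23 = w*2+23.
Result = w*2+23

w*2+23


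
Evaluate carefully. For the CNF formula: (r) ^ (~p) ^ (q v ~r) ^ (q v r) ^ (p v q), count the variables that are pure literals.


Check each variable for pure literal status:
p: mixed (not pure)
q: pure positive
r: mixed (not pure)
Pure literal count = 1

1


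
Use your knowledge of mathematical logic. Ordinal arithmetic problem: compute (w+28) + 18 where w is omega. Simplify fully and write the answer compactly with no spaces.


Compute (w+28) + 18.
Ordinal + is associative but NOT commutative; for finite n>0, n + w = w but w + n stays w+n.
By associativity: (w+28) + 18 = w + (28+18) = w+46.
Result = w+46

w+46


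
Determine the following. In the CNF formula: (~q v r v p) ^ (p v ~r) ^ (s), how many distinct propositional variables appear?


Identify each variable that appears in the formula.
Variables found: p, q, r, s
Count = 4

4


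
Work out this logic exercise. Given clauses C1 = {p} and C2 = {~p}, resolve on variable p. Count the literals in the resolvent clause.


Remove p from C1 and ~p from C2.
C1 remainder: {}
C2 remainder: {}
Union (resolvent): {} (empty clause)
Resolvent has 0 literal(s).

0


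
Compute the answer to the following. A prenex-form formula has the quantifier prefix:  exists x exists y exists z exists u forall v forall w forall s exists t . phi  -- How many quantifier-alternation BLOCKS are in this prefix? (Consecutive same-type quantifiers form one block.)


Quantifier-type sequence: E E E E A A A E  (A=forall, E=exists)
Group into maximal same-type runs:
  Ex4 | Ax3 | Ex1
Number of blocks = 3

3
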